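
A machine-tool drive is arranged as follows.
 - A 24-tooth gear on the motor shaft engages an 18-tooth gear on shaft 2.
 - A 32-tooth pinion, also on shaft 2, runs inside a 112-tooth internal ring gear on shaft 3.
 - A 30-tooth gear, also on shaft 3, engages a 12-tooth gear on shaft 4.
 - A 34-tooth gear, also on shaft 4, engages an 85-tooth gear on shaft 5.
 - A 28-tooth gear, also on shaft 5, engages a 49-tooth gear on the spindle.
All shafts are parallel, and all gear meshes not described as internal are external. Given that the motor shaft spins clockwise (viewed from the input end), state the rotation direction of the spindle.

the motor shaft → shaft 2: external mesh, 1 reversal → CCW.
shaft 2 → shaft 3: internal mesh, same direction → CCW.
shaft 3 → shaft 4: external mesh, 1 reversal → CW.
shaft 4 → shaft 5: external mesh, 1 reversal → CCW.
shaft 5 → the spindle: external mesh, 1 reversal → CW.
4 reversals in total — an even number — so the spindle turns the same way as the motor shaft.

clockwise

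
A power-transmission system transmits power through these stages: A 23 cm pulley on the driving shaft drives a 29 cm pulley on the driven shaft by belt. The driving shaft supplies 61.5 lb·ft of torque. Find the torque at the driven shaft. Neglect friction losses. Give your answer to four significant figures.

77.54 lb·ft

Belt: ratio = 29/23 = 1.2609; torque at the driven shaft = 61.5 × 1.2609 = 77.543 lb·ft.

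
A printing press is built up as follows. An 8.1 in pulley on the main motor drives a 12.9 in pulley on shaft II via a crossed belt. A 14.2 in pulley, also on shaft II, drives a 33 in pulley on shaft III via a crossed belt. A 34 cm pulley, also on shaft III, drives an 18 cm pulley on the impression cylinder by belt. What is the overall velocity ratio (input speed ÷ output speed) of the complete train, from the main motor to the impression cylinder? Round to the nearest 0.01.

1.96

Each stage contributes driven/driver: belt 12.9/8.1 = 1.5926, belt 33/14.2 = 2.3239, belt 18/34 = 0.52941.
Overall: 1.5926 × 2.3239 × 0.52941 = 1.9594.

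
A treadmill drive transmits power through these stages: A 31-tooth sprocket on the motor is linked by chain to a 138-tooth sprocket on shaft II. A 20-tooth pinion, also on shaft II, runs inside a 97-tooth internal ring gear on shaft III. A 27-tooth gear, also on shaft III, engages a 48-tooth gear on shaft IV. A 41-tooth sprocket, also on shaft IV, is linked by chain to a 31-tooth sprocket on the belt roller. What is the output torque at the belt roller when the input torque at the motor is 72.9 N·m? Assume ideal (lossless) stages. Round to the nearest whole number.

chain 138/31 = 4.4516 → τ = 72.9·4.4516 = 324.52 N·m
internal gear 97/20 = 4.85 → τ = 324.52·4.85 = 1573.9 N·m
gear mesh 48/27 = 1.7778 → τ = 1573.9·1.7778 = 2798.1 N·m
chain 31/41 = 0.7561 → τ = 2798.1·0.7561 = 2115.6 N·m

2116 N·m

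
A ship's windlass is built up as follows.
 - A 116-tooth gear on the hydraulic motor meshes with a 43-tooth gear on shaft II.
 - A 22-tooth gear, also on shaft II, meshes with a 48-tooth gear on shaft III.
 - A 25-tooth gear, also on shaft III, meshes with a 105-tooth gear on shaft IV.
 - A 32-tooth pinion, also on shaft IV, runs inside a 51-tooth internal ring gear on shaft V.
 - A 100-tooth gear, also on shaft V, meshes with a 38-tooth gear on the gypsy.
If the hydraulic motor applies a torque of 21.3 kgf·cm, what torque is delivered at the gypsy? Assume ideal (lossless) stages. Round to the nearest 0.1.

43.8 kgf·cm

gear mesh 43/116 = 0.37069 → τ = 21.3·0.37069 = 7.8957 kgf·cm
gear mesh 48/22 = 2.1818 → τ = 7.8957·2.1818 = 17.227 kgf·cm
gear mesh 105/25 = 4.2 → τ = 17.227·4.2 = 72.353 kgf·cm
internal gear 51/32 = 1.5938 → τ = 72.353·1.5938 = 115.31 kgf·cm
gear mesh 38/100 = 0.38 → τ = 115.31·0.38 = 43.819 kgf·cm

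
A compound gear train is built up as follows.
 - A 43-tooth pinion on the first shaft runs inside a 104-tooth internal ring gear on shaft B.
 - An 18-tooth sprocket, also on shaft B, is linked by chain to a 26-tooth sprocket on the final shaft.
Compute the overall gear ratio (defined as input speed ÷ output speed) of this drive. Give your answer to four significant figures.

3.494

Each stage contributes driven/driver: internal gear 104/43 = 2.4186, chain 26/18 = 1.4444.
Overall: 2.4186 × 1.4444 = 3.4935.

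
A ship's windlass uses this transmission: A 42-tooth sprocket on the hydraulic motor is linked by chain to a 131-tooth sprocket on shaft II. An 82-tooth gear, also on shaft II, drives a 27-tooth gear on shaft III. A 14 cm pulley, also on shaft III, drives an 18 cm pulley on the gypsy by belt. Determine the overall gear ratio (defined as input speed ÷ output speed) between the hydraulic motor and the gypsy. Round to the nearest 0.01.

Each stage contributes driven/driver: chain 131/42 = 3.119, gear mesh 27/82 = 0.32927, belt 18/14 = 1.2857.
Overall: 3.119 × 0.32927 × 1.2857 = 1.3204.

1.32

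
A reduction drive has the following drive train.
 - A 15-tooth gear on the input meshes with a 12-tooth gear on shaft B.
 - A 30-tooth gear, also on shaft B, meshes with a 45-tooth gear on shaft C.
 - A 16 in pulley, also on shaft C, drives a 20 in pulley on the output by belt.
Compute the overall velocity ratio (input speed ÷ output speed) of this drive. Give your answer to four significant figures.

1.500

Each stage contributes driven/driver: gear mesh 12/15 = 0.8, gear mesh 45/30 = 1.5, belt 20/16 = 1.25.
Overall: 0.8 × 1.5 × 1.25 = 1.5.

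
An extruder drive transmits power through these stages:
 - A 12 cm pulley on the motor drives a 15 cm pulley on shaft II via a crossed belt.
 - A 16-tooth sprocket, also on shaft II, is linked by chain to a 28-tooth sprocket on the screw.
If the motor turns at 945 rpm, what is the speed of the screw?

432 rpm

belt 15/12 = 1.25 → 945/1.25 = 756 rpm
chain 28/16 = 1.75 → 756/1.75 = 432 rpm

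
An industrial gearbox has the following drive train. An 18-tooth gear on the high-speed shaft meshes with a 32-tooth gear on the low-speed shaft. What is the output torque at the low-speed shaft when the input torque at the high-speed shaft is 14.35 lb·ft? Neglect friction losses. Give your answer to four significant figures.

25.51 lb·ft

gear mesh 32/18 = 1.7778 → τ = 14.35·1.7778 = 25.511 lb·ft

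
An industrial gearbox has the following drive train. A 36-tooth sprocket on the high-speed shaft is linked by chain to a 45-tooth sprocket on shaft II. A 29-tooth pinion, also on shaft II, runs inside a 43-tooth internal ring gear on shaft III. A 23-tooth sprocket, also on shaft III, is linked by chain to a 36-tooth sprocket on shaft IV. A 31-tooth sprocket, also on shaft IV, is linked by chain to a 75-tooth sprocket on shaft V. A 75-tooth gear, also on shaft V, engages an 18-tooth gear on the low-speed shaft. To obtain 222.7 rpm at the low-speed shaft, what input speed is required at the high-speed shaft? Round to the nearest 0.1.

375.1 rpm

Overall ratio R = 1.25 × 1.4828 × 1.5652 × 2.4194 × 0.24 = 1.6845.
Required input speed = output speed × R = 222.7 × 1.6845 = 375.13 rpm.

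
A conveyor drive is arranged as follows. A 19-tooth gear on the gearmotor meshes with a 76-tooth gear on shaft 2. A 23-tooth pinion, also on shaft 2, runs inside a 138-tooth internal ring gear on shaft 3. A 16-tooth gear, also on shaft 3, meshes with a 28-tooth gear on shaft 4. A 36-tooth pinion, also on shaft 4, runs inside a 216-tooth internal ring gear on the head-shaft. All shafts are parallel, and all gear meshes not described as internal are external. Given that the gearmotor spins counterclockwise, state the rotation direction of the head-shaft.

the gearmotor → shaft 2: external mesh, 1 reversal → CW.
shaft 2 → shaft 3: internal mesh, same direction → CW.
shaft 3 → shaft 4: external mesh, 1 reversal → CCW.
shaft 4 → the head-shaft: internal mesh, same direction → CCW.
2 reversals in total — an even number — so the head-shaft turns the same way as the gearmotor.

counterclockwise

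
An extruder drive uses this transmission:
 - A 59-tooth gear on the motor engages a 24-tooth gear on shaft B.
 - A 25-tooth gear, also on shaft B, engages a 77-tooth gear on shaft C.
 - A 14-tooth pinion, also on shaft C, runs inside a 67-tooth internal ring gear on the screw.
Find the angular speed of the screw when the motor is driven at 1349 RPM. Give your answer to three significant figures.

gear mesh 24/59 = 0.40678 → 1349/0.40678 = 3316.3 RPM
gear mesh 77/25 = 3.08 → 3316.3/3.08 = 1076.7 RPM
internal gear 67/14 = 4.7857 → 1076.7/4.7857 = 224.99 RPM

225 RPM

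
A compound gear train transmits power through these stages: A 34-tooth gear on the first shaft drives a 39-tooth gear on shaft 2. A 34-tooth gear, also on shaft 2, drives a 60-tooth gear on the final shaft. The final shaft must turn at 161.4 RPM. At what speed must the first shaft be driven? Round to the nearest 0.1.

Overall ratio R = 1.1471 × 1.7647 = 2.0242.
Required input speed = output speed × R = 161.4 × 2.0242 = 326.71 RPM.

326.7 RPM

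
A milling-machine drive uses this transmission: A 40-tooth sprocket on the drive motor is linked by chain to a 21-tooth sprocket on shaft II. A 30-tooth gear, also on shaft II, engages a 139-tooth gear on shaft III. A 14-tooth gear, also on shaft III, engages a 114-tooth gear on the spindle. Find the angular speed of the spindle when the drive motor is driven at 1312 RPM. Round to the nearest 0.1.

chain 21/40 = 0.525 → 1312/0.525 = 2499 RPM
gear mesh 139/30 = 4.6333 → 2499/4.6333 = 539.36 RPM
gear mesh 114/14 = 8.1429 → 539.36/8.1429 = 66.238 RPM

66.2 RPM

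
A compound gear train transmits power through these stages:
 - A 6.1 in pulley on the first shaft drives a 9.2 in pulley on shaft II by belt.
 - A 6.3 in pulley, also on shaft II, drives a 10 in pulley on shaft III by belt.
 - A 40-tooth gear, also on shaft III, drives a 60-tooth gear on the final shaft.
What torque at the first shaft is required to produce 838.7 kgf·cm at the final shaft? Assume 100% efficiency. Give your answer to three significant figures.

234 kgf·cm

Overall ratio R = 1.5082 × 1.5873 × 1.5 = 3.5909.
Input torque = output torque / R = 838.7 / 3.5909 = 233.56 kgf·cm.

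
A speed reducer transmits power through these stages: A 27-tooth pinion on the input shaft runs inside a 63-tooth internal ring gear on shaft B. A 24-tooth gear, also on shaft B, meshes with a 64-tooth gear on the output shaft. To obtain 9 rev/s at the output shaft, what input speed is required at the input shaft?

56 rev/s

Overall ratio R = 2.3333 × 2.6667 = 6.2222.
Required input speed = output speed × R = 9 × 6.2222 = 56 rev/s.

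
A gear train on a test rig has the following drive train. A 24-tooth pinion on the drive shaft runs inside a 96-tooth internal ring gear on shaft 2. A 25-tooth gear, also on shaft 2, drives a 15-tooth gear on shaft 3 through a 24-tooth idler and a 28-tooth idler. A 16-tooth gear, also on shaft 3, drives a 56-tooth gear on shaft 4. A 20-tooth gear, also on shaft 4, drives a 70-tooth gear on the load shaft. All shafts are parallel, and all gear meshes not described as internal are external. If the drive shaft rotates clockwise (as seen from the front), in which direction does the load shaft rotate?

counterclockwise

the drive shaft → shaft 2: internal mesh, same direction → CW.
shaft 2 → shaft 3: driver → idler → idler → driven is 3 external meshes, 3 reversals → CCW.
shaft 3 → shaft 4: external mesh, 1 reversal → CW.
shaft 4 → the load shaft: external mesh, 1 reversal → CCW.
5 reversals in total — an odd number — so the load shaft turns opposite to the drive shaft.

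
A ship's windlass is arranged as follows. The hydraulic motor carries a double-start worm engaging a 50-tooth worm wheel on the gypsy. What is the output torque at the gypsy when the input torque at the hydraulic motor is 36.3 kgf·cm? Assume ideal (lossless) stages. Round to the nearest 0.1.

907.5 kgf·cm

After the worm (50/2): 36.3 × 25 = 907.5 kgf·cm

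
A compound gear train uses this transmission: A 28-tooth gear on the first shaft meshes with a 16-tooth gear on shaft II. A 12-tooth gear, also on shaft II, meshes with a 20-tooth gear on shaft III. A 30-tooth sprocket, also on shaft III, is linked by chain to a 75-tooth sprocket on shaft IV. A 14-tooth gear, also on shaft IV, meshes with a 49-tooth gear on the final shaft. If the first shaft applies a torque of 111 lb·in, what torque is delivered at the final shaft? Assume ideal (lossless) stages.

Gear mesh: ratio = 16/28 = 0.57143; torque at shaft II = 111 × 0.57143 = 63.429 lb·in.
Gear mesh: ratio = 20/12 = 1.6667; torque at shaft III = 63.429 × 1.6667 = 105.71 lb·in.
Chain: ratio = 75/30 = 2.5; torque at shaft IV = 105.71 × 2.5 = 264.29 lb·in.
Gear mesh: ratio = 49/14 = 3.5; torque at the final shaft = 264.29 × 3.5 = 925 lb·in.

925 lb·in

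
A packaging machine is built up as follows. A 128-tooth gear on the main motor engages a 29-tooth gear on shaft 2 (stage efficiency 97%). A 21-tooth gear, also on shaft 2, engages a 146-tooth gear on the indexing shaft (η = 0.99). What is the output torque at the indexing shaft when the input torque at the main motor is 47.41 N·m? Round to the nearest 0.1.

gear mesh 29/128 = 0.22656 → τ = 47.41·0.22656·0.97 = 10.419 N·m
gear mesh 146/21 = 6.9524 → τ = 10.419·6.9524·0.99 = 71.713 N·m

71.7 N·m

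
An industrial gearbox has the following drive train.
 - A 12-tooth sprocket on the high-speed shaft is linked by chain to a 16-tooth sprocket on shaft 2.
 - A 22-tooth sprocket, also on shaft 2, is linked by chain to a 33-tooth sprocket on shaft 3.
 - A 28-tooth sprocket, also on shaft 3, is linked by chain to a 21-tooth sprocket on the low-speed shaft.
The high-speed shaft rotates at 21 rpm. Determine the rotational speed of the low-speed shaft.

Chain: ratio = 16/12 = 1.3333, so shaft 2 turns at 21 / 1.3333 = 15.75 rpm.
Chain: ratio = 33/22 = 1.5, so shaft 3 turns at 15.75 / 1.5 = 10.5 rpm.
Chain: ratio = 21/28 = 0.75, so the low-speed shaft turns at 10.5 / 0.75 = 14 rpm.

14 rpm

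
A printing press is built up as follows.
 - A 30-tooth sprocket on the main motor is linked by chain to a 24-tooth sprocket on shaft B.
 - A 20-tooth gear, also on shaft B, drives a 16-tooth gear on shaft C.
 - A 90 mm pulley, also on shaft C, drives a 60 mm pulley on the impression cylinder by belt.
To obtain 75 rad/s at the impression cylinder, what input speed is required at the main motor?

32 rad/s

Overall ratio R = 0.8 × 0.8 × 0.66667 = 0.42667.
Required input speed = output speed × R = 75 × 0.42667 = 32 rad/s.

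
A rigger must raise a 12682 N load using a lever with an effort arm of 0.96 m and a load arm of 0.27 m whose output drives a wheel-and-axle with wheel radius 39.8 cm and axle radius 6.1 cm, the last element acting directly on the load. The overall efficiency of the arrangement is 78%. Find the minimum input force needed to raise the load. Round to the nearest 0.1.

Lever MA = effort arm / load arm = 0.96/0.27 = 3.5556.
Wheel-and-axle MA = R/r = 39.8/6.1 = 6.5246.
Combined ideal MA = 3.5556 × 6.5246 = 23.199.
Actual MA = 23.199 × 0.78 = 18.095.
Effort = load / actual MA = 12682 / 18.095 = 700.86 N.

700.9 N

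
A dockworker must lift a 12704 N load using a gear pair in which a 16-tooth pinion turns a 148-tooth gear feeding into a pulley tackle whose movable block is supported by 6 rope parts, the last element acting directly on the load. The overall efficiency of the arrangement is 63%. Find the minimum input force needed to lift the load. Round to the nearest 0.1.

363.3 N

Gear pair MA = 148/16 = 9.25.
Block-and-tackle MA = number of supporting rope parts = 6.
Combined ideal MA = 9.25 × 6 = 55.5.
Actual MA = 55.5 × 0.63 = 34.965.
Effort = load / actual MA = 12704 / 34.965 = 363.33 N.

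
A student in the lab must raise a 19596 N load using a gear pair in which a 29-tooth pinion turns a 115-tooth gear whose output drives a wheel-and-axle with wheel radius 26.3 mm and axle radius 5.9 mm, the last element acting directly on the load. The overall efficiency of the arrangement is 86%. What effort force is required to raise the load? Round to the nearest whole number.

Gear pair MA = 115/29 = 3.9655.
Wheel-and-axle MA = R/r = 26.3/5.9 = 4.4576.
Combined ideal MA = 3.9655 × 4.4576 = 17.677.
Actual MA = 17.677 × 0.86 = 15.202.
Effort = load / actual MA = 19596 / 15.202 = 1289 N.

1289 N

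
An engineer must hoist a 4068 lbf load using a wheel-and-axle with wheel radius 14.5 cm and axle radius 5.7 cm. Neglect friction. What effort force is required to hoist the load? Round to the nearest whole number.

1599 lbf

Wheel-and-axle MA = R/r = 14.5/5.7 = 2.5439.
Effort = load / MA = 4068 / 2.5439 = 1599.1 lbf.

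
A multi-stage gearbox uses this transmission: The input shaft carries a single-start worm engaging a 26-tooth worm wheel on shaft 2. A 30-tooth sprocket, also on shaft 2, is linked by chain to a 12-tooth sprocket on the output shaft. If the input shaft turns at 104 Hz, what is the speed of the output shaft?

10 Hz

Worm: ratio = 26/1 = 26, so shaft 2 turns at 104 / 26 = 4 Hz.
Chain: ratio = 12/30 = 0.4, so the output shaft turns at 4 / 0.4 = 10 Hz.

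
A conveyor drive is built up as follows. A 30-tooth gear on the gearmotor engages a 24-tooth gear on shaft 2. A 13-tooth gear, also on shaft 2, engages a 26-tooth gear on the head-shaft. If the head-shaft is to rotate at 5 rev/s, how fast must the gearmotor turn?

Overall ratio R = 0.8 × 2 = 1.6.
Required input speed = output speed × R = 5 × 1.6 = 8 rev/s.

8 rev/s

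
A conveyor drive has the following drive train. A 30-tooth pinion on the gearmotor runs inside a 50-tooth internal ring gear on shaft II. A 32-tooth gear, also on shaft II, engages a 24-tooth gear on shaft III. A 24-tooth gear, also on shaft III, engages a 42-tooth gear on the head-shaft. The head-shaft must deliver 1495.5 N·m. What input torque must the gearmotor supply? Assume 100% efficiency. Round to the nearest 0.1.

Overall ratio R = 1.6667 × 0.75 × 1.75 = 2.1875.
Input torque = output torque / R = 1495.5 / 2.1875 = 683.66 N·m.

683.7 N·m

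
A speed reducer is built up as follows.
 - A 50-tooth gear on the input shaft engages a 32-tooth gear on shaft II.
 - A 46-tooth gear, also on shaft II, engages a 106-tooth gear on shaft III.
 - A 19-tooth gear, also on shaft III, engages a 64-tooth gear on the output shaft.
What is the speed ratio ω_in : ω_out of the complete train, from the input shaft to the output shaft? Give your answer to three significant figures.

4.97

Each stage contributes driven/driver: gear mesh 32/50 = 0.64, gear mesh 106/46 = 2.3043, gear mesh 64/19 = 3.3684.
Overall: 0.64 × 2.3043 × 3.3684 = 4.9677.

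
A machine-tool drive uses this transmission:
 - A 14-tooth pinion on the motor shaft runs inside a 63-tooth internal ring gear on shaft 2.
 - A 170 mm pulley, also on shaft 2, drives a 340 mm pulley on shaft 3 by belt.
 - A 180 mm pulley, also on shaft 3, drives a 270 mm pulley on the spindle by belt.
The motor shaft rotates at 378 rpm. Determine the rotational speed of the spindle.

28 rpm

Internal gear: ratio = 63/14 = 4.5, so shaft 2 turns at 378 / 4.5 = 84 rpm.
Belt: ratio = 340/170 = 2, so shaft 3 turns at 84 / 2 = 42 rpm.
Belt: ratio = 270/180 = 1.5, so the spindle turns at 42 / 1.5 = 28 rpm.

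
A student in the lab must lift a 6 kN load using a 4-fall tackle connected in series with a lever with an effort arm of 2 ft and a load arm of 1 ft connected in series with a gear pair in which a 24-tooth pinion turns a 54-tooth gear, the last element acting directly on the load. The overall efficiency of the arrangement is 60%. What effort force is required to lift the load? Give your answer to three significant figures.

Block-and-tackle MA = number of supporting rope parts = 4.
Lever MA = effort arm / load arm = 2/1 = 2.
Gear pair MA = 54/24 = 2.25.
Combined ideal MA = 4 × 2 × 2.25 = 18.
Actual MA = 18 × 0.60 = 10.8.
Effort = load / actual MA = 6 / 10.8 = 0.55556 kN.

0.556 kN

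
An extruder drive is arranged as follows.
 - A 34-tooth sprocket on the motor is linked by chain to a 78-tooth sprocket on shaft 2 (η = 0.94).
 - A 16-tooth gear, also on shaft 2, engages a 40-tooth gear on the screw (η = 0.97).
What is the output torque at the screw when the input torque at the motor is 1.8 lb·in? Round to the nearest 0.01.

9.41 lb·in

Chain: ratio = 78/34 = 2.2941; torque at shaft 2 = 1.8 × 2.2941 × 0.94 = 3.8816 lb·in.
Gear mesh: ratio = 40/16 = 2.5; torque at the screw = 3.8816 × 2.5 × 0.97 = 9.413 lb·in.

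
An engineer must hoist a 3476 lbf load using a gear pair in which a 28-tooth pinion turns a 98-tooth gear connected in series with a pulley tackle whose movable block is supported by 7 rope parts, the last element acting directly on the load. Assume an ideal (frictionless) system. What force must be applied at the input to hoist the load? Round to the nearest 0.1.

141.9 lbf

Gear pair MA = 98/28 = 3.5.
Block-and-tackle MA = number of supporting rope parts = 7.
Combined ideal MA = 3.5 × 7 = 24.5.
Effort = load / MA = 3476 / 24.5 = 141.88 lbf.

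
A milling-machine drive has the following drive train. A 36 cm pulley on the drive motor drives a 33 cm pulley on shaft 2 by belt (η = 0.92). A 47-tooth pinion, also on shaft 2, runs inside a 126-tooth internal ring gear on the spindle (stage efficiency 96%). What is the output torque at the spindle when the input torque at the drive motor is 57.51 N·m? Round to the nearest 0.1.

124.8 N·m

Belt: ratio = 33/36 = 0.91667; torque at shaft 2 = 57.51 × 0.91667 × 0.92 = 48.5 N·m.
Internal gear: ratio = 126/47 = 2.6809; torque at the spindle = 48.5 × 2.6809 × 0.96 = 124.82 N·m.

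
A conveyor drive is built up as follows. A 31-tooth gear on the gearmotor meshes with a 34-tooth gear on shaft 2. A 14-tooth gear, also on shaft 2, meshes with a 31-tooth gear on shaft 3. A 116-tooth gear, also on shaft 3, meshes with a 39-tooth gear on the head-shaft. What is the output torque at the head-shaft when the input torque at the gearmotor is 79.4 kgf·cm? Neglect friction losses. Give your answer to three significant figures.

gear mesh 34/31 = 1.0968 → τ = 79.4·1.0968 = 87.084 kgf·cm
gear mesh 31/14 = 2.2143 → τ = 87.084·2.2143 = 192.83 kgf·cm
gear mesh 39/116 = 0.33621 → τ = 192.83·0.33621 = 64.83 kgf·cm

64.8 kgf·cm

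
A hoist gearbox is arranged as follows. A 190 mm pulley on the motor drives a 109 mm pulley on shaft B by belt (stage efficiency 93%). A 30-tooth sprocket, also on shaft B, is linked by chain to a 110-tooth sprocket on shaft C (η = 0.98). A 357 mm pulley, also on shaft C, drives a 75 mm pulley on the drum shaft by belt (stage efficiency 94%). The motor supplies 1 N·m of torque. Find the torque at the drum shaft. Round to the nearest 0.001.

After the belt (109/190): 1 × 0.57368 × 0.93 = 0.53353 N·m
After the chain (110/30): 0.53353 × 3.6667 × 0.98 = 1.9171 N·m
After the belt (75/357): 1.9171 × 0.21008 × 0.94 = 0.37859 N·m

0.379 N·m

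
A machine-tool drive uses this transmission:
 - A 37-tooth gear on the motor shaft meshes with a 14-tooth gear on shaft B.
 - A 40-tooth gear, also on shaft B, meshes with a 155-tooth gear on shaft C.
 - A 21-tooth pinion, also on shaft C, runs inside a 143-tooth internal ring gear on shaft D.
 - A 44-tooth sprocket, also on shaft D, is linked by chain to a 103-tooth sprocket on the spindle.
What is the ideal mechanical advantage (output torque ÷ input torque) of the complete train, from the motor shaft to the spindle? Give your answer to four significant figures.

Each stage contributes driven/driver: gear mesh 14/37 = 0.37838, gear mesh 155/40 = 3.875, internal gear 143/21 = 6.8095, chain 103/44 = 2.3409.
Overall: 0.37838 × 3.875 × 6.8095 × 2.3409 = 23.372.

23.37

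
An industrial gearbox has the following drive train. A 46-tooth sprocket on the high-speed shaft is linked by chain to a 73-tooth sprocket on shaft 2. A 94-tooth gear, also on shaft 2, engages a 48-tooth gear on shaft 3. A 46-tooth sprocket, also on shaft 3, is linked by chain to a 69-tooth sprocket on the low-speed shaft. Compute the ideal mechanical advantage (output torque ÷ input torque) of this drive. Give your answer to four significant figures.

Each stage contributes driven/driver: chain 73/46 = 1.587, gear mesh 48/94 = 0.51064, chain 69/46 = 1.5.
Overall: 1.587 × 0.51064 × 1.5 = 1.2155.

1.216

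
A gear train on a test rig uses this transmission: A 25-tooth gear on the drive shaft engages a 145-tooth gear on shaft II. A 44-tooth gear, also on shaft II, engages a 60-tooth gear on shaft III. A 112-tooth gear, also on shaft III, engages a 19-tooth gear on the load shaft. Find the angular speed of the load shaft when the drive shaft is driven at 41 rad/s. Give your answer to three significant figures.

30.6 rad/s

gear mesh 145/25 = 5.8 → 41/5.8 = 7.069 rad/s
gear mesh 60/44 = 1.3636 → 7.069/1.3636 = 5.1839 rad/s
gear mesh 19/112 = 0.16964 → 5.1839/0.16964 = 30.558 rad/s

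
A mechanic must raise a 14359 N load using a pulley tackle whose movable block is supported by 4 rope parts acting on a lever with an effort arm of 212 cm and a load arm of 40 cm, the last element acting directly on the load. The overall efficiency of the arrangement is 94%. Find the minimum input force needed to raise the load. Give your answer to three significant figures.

721 N

Block-and-tackle MA = number of supporting rope parts = 4.
Lever MA = effort arm / load arm = 212/40 = 5.3.
Combined ideal MA = 4 × 5.3 = 21.2.
Actual MA = 21.2 × 0.94 = 19.928.
Effort = load / actual MA = 14359 / 19.928 = 720.54 N.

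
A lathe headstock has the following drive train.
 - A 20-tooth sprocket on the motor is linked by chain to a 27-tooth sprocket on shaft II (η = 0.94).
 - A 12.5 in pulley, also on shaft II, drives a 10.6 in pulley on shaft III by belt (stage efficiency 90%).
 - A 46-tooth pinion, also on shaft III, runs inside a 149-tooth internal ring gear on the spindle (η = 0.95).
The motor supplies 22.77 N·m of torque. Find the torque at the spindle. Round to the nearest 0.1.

67.9 N·m

After the chain (27/20): 22.77 × 1.35 × 0.94 = 28.895 N·m
After the belt (10.6/12.5): 28.895 × 0.848 × 0.90 = 22.053 N·m
After the internal gear (149/46): 22.053 × 3.2391 × 0.95 = 67.86 N·m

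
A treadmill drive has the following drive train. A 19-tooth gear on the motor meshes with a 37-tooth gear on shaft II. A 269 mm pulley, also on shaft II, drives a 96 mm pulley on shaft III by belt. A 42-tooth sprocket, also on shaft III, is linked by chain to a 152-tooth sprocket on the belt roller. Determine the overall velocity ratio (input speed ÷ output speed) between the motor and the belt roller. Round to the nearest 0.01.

2.52

Each stage contributes driven/driver: gear mesh 37/19 = 1.9474, belt 96/269 = 0.35688, chain 152/42 = 3.619.
Overall: 1.9474 × 0.35688 × 3.619 = 2.5151.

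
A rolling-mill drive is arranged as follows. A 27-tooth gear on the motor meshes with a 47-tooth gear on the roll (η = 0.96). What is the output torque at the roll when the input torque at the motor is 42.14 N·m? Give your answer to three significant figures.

After the gear mesh (47/27): 42.14 × 1.7407 × 0.96 = 70.421 N·m

70.4 N·m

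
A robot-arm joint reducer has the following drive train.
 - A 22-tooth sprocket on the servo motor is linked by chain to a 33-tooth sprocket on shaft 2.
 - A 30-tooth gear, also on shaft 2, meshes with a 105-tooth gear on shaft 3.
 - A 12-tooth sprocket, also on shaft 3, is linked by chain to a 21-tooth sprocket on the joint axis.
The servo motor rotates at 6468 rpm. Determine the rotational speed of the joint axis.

704 rpm

chain 33/22 = 1.5 → 6468/1.5 = 4312 rpm
gear mesh 105/30 = 3.5 → 4312/3.5 = 1232 rpm
chain 21/12 = 1.75 → 1232/1.75 = 704 rpm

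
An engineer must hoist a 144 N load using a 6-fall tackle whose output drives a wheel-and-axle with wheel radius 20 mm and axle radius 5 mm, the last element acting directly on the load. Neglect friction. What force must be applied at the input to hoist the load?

6 N

Block-and-tackle MA = number of supporting rope parts = 6.
Wheel-and-axle MA = R/r = 20/5 = 4.
Combined ideal MA = 6 × 4 = 24.
Effort = load / MA = 144 / 24 = 6 N.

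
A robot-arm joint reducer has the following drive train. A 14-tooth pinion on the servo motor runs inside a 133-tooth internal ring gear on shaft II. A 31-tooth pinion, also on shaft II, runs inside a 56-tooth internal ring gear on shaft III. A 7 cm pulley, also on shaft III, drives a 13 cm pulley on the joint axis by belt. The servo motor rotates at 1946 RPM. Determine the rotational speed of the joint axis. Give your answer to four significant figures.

61.06 RPM

the servo motor → shaft II (internal gear, 133/14): 1946 ÷ 9.5 = 204.84 RPM
shaft II → shaft III (internal gear, 56/31): 204.84 ÷ 1.8065 = 113.39 RPM
shaft III → the joint axis (belt, 13/7): 113.39 ÷ 1.8571 = 61.059 RPM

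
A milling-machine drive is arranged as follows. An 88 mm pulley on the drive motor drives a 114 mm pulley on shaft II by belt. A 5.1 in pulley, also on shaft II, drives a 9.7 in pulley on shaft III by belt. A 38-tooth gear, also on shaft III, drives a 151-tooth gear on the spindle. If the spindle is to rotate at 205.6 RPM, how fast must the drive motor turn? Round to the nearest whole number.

Overall ratio R = 1.2955 × 1.902 × 3.9737 = 9.7908.
Required input speed = output speed × R = 205.6 × 9.7908 = 2013 RPM.

2013 RPM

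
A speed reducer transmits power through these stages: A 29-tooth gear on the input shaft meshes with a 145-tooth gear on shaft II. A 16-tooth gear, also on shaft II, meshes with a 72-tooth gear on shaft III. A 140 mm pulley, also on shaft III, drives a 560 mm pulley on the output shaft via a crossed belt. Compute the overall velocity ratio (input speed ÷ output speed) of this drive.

Each stage contributes driven/driver: gear mesh 145/29 = 5, gear mesh 72/16 = 4.5, belt 560/140 = 4.
Overall: 5 × 4.5 × 4 = 90.

90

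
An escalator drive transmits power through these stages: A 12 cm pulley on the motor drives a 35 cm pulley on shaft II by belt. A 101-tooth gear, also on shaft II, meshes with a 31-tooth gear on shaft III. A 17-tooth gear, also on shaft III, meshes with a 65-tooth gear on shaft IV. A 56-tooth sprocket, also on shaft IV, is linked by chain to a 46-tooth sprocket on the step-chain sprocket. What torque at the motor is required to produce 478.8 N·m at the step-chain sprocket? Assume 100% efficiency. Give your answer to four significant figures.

170.3 N·m

Overall ratio R = 2.9167 × 0.30693 × 3.8235 × 0.82143 = 2.8117.
Input torque = output torque / R = 478.8 / 2.8117 = 170.29 N·m.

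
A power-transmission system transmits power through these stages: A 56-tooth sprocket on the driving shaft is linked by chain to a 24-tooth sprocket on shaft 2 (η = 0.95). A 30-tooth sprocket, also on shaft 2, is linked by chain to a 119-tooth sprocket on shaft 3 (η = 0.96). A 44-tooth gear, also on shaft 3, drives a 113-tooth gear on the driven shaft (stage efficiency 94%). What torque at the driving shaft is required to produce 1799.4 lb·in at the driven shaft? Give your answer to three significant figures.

Overall ratio R = 0.42857 × 3.9667 × 2.5682 = 4.3659; overall efficiency η = 0.95 × 0.96 × 0.94 = 0.8573.
Input torque = output torque / (R × η) = 1799.4 / (4.3659 × 0.8573) = 480.76 lb·in.

481 lb·in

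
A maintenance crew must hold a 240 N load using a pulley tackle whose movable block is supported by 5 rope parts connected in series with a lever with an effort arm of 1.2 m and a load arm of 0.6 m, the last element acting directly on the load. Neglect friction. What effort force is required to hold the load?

24 N

Block-and-tackle MA = number of supporting rope parts = 5.
Lever MA = effort arm / load arm = 1.2/0.6 = 2.
Combined ideal MA = 5 × 2 = 10.
Effort = load / MA = 240 / 10 = 24 N.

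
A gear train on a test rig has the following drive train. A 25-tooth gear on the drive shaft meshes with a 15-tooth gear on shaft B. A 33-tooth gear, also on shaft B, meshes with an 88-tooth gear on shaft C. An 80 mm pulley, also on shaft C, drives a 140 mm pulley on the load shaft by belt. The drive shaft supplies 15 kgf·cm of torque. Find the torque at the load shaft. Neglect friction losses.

After the gear mesh (15/25): 15 × 0.6 = 9 kgf·cm
After the gear mesh (88/33): 9 × 2.6667 = 24 kgf·cm
After the belt (140/80): 24 × 1.75 = 42 kgf·cm

42 kgf·cm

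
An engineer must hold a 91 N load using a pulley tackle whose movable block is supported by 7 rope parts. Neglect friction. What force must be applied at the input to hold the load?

Block-and-tackle MA = number of supporting rope parts = 7.
Effort = load / MA = 91 / 7 = 13 N.

13 N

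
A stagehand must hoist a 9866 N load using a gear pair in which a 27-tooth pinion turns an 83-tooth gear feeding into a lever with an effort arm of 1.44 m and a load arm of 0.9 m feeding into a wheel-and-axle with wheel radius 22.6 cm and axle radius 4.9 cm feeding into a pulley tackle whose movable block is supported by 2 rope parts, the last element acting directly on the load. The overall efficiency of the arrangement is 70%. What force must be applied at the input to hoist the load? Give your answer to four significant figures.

Gear pair MA = 83/27 = 3.0741.
Lever MA = effort arm / load arm = 1.44/0.9 = 1.6.
Wheel-and-axle MA = R/r = 22.6/4.9 = 4.6122.
Block-and-tackle MA = number of supporting rope parts = 2.
Combined ideal MA = 3.0741 × 1.6 × 4.6122 × 2 = 45.371.
Actual MA = 45.371 × 0.70 = 31.76.
Effort = load / actual MA = 9866 / 31.76 = 310.65 N.

310.6 N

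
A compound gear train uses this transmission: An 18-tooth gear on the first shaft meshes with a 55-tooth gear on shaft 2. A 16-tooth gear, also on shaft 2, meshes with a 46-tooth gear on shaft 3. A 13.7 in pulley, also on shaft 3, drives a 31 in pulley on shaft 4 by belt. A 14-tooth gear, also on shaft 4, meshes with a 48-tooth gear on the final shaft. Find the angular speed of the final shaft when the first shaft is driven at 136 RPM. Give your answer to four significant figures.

the first shaft → shaft 2 (gear mesh, 55/18): 136 ÷ 3.0556 = 44.509 RPM
shaft 2 → shaft 3 (gear mesh, 46/16): 44.509 ÷ 2.875 = 15.481 RPM
shaft 3 → shaft 4 (belt, 31/13.7): 15.481 ÷ 2.2628 = 6.8418 RPM
shaft 4 → the final shaft (gear mesh, 48/14): 6.8418 ÷ 3.4286 = 1.9955 RPM

1.996 RPM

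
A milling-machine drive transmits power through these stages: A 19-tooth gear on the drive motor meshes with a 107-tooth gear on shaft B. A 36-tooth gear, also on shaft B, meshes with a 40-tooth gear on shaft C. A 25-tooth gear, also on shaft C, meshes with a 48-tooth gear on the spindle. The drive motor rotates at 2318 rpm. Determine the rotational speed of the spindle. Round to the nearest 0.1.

192.9 rpm

Gear mesh: ratio = 107/19 = 5.6316, so shaft B turns at 2318 / 5.6316 = 411.61 rpm.
Gear mesh: ratio = 40/36 = 1.1111, so shaft C turns at 411.61 / 1.1111 = 370.45 rpm.
Gear mesh: ratio = 48/25 = 1.92, so the spindle turns at 370.45 / 1.92 = 192.94 rpm.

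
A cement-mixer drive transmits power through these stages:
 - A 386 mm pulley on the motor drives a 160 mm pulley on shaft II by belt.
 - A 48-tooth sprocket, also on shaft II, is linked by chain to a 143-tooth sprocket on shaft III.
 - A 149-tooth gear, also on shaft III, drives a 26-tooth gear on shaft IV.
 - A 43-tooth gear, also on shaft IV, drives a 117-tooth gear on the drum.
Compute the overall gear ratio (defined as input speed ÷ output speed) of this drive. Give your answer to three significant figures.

Each stage contributes driven/driver: belt 160/386 = 0.41451, chain 143/48 = 2.9792, gear mesh 26/149 = 0.1745, gear mesh 117/43 = 2.7209.
Overall: 0.41451 × 2.9792 × 0.1745 × 2.7209 = 0.58632.

0.586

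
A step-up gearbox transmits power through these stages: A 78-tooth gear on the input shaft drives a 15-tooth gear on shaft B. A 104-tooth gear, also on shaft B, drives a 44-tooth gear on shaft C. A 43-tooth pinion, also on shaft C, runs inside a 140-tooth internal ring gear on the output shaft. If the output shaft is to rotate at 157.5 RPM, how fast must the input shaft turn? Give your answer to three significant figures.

41.7 RPM

Overall ratio R = 0.19231 × 0.42308 × 3.2558 = 0.2649.
Required input speed = output speed × R = 157.5 × 0.2649 = 41.721 RPM.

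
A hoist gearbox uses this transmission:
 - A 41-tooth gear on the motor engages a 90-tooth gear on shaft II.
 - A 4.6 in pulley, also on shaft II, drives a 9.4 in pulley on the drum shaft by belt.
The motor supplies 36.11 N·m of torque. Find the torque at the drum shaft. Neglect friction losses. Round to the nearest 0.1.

After the gear mesh (90/41): 36.11 × 2.1951 = 79.266 N·m
After the belt (9.4/4.6): 79.266 × 2.0435 = 161.98 N·m

162.0 N·m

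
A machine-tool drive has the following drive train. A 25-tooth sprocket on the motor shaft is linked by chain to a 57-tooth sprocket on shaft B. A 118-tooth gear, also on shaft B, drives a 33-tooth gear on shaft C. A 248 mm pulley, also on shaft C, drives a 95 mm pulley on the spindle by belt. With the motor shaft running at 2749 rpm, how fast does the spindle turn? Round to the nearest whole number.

Chain: ratio = 57/25 = 2.28, so shaft B turns at 2749 / 2.28 = 1205.7 rpm.
Gear mesh: ratio = 33/118 = 0.27966, so shaft C turns at 1205.7 / 0.27966 = 4311.3 rpm.
Belt: ratio = 95/248 = 0.38306, so the spindle turns at 4311.3 / 0.38306 = 11255 rpm.

11255 rpm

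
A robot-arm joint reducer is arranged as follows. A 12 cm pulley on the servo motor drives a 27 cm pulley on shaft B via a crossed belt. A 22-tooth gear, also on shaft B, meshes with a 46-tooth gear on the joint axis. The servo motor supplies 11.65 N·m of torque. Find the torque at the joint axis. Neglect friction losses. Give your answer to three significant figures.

54.8 N·m

Belt: ratio = 27/12 = 2.25; torque at shaft B = 11.65 × 2.25 = 26.213 N·m.
Gear mesh: ratio = 46/22 = 2.0909; torque at the joint axis = 26.213 × 2.0909 = 54.808 N·m.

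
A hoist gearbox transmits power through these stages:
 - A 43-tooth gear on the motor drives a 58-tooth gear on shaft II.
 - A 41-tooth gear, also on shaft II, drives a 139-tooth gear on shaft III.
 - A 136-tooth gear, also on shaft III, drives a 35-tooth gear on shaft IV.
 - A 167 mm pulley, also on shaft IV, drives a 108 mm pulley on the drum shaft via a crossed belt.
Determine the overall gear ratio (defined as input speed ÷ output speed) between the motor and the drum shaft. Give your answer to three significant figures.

Each stage contributes driven/driver: gear mesh 58/43 = 1.3488, gear mesh 139/41 = 3.3902, gear mesh 35/136 = 0.25735, belt 108/167 = 0.64671.
Overall: 1.3488 × 3.3902 × 0.25735 × 0.64671 = 0.76107.

0.761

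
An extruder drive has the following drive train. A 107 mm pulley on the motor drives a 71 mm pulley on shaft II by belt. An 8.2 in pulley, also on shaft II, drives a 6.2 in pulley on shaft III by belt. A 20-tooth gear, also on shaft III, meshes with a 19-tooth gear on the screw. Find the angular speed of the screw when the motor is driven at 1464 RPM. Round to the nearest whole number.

belt 71/107 = 0.66355 → 1464/0.66355 = 2206.3 RPM
belt 6.2/8.2 = 0.7561 → 2206.3/0.7561 = 2918 RPM
gear mesh 19/20 = 0.95 → 2918/0.95 = 3071.6 RPM

3072 RPM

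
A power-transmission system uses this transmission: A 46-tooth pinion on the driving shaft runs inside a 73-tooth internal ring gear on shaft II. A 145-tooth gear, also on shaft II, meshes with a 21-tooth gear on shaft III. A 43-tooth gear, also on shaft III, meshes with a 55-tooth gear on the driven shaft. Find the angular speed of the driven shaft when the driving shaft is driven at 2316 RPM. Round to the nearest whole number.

7878 RPM

internal gear 73/46 = 1.587 → 2316/1.587 = 1459.4 RPM
gear mesh 21/145 = 0.14483 → 1459.4/0.14483 = 10077 RPM
gear mesh 55/43 = 1.2791 → 10077/1.2791 = 7878.2 RPM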